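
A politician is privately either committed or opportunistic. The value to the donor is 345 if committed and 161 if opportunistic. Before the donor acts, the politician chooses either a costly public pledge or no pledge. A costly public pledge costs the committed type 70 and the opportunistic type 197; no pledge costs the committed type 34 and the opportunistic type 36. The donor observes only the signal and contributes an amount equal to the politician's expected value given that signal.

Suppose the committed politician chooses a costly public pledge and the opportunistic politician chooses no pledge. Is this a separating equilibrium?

Under separation the donor infers type exactly: pledge → committed (pays 345), no pledge → opportunistic (pays 161).
Committed: pledge gives 345 − 70 = 275; no pledge gives 161 − 34 = 127. No deviation. ✓
Opportunistic: no pledge gives 161 − 36 = 125; pledge gives 345 − 197 = 148. Would deviate. ✗

No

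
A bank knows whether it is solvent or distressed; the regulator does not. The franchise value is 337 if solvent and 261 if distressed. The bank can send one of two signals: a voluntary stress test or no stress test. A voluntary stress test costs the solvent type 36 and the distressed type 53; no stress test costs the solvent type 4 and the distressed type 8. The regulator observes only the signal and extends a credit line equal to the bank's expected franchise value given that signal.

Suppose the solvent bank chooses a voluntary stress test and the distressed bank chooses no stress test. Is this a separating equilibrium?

No

If types separate, stress test earns payment 337 and no stress test earns 261.
Solvent: stress test gives 337 − 36 = 301; no stress test gives 261 − 4 = 257. No deviation. ✓
Distressed: no stress test gives 261 − 8 = 253; stress test gives 337 − 53 = 284. Would deviate. ✗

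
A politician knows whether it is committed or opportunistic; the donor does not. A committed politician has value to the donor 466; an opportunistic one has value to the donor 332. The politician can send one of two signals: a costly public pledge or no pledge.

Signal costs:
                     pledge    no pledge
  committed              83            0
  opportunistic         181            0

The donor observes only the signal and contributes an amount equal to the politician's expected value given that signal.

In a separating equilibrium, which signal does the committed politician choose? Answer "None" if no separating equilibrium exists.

Try committed → pledge, opportunistic → no pledge:
  If types separate, pledge earns payment 466 and no pledge earns 332.
  Committed: pledge gives 466 − 83 = 383; no pledge gives 332 − 0 = 332. No deviation. ✓
  Opportunistic: no pledge gives 332 − 0 = 332; pledge gives 466 − 181 = 285. No deviation. ✓
Both hold — the committed type sends pledge.

pledge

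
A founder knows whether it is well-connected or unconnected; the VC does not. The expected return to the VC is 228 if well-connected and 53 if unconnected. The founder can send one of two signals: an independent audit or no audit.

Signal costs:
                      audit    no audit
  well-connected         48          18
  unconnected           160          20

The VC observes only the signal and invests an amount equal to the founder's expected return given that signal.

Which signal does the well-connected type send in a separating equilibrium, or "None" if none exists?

None

Try well-connected → audit, unconnected → no audit:
  If types separate, audit earns payment 228 and no audit earns 53.
  Well-connected: audit gives 228 − 48 = 180; no audit gives 53 − 18 = 35. No deviation. ✓
  Unconnected: no audit gives 53 − 20 = 33; audit gives 228 − 160 = 68. Would deviate. ✗
Try well-connected → no audit, unconnected → audit:
  If types separate, no audit earns payment 228 and audit earns 53.
  Well-connected: no audit gives 228 − 18 = 210; audit gives 53 − 48 = 5. No deviation. ✓
  Unconnected: audit gives 53 − 160 = -107; no audit gives 228 − 20 = 208. Would deviate. ✗
Neither assignment is incentive-compatible.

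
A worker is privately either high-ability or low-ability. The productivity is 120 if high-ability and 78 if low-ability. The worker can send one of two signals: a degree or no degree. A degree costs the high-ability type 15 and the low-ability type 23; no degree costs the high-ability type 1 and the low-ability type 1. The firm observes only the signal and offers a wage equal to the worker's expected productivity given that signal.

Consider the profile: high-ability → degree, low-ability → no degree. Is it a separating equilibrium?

If types separate, degree earns payment 120 and no degree earns 78.
High-ability: degree gives 120 − 15 = 105; no degree gives 78 − 1 = 77. No deviation. ✓
Low-ability: no degree gives 78 − 1 = 77; degree gives 120 − 23 = 97. Would deviate. ✗

No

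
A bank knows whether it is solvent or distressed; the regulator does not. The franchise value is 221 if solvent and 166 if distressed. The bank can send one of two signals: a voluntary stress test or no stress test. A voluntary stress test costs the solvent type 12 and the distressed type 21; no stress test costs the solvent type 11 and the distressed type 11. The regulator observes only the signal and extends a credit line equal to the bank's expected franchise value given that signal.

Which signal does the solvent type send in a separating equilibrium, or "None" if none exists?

None

Try solvent → stress test, distressed → no stress test:
  Under separation the regulator infers type exactly: stress test → solvent (pays 221), no stress test → distressed (pays 166).
  Solvent: stress test gives 221 − 12 = 209; no stress test gives 166 − 11 = 155. No deviation. ✓
  Distressed: no stress test gives 166 − 11 = 155; stress test gives 221 − 21 = 200. Would deviate. ✗
Try solvent → no stress test, distressed → stress test:
  Under separation the regulator infers type exactly: no stress test → solvent (pays 221), stress test → distressed (pays 166).
  Solvent: no stress test gives 221 − 11 = 210; stress test gives 166 − 12 = 154. No deviation. ✓
  Distressed: stress test gives 166 − 21 = 145; no stress test gives 221 − 11 = 210. Would deviate. ✗
Neither assignment is incentive-compatible.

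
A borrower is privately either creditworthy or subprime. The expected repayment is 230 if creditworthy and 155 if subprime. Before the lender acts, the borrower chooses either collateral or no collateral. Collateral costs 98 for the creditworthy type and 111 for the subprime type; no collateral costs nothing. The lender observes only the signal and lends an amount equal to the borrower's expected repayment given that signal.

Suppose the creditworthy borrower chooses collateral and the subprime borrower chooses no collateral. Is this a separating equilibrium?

No

If types separate, collateral earns payment 230 and no collateral earns 155.
Creditworthy: collateral gives 230 − 98 = 132; no collateral gives 155 − 0 = 155. Would deviate. ✗
Subprime: no collateral gives 155 − 0 = 155; collateral gives 230 − 111 = 119. No deviation. ✓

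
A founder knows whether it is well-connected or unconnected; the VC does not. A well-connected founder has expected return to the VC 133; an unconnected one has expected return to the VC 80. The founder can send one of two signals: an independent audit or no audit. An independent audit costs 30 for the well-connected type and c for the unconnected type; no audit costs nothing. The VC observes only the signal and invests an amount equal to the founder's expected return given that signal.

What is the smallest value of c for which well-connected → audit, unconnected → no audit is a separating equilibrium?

Under separation: audit → well-connected (pays 133); no audit → unconnected (pays 80).
Well-connected: 133 − 30 = 103 ≥ 80 − 0 = 80. Holds regardless of c. ✓
Unconnected: 80 − 0 ≥ 133 − c, so c ≥ 133 − 80 = 53.

53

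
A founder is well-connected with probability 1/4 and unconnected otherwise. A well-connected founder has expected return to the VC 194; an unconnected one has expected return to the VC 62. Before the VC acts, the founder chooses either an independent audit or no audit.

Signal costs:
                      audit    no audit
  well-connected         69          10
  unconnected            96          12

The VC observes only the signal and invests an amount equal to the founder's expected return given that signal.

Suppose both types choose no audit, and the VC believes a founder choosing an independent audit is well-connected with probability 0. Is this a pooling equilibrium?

Yes

On the equilibrium path (no audit) the VC holds the prior 1/4 and pays 1/4·194 + 3/4·62 = 95. Off-path (audit) belief 0 gives 0·194 + 1·62 = 62.
Well-connected: no audit gives 95 − 10 = 85; audit gives 62 − 69 = -7. Stays. ✓
Unconnected: no audit gives 95 − 12 = 83; audit gives 62 − 96 = -34. Stays. ✓
Beliefs are Bayes-consistent on-path and both types best-respond.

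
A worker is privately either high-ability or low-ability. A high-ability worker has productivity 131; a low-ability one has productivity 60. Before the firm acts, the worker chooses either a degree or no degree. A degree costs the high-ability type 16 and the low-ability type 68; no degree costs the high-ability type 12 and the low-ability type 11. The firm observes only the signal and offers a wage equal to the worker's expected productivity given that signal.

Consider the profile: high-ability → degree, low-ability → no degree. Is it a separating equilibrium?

Under separation the firm infers type exactly: degree → high-ability (pays 131), no degree → low-ability (pays 60).
High-ability: degree gives 131 − 16 = 115; no degree gives 60 − 12 = 48. No deviation. ✓
Low-ability: no degree gives 60 − 11 = 49; degree gives 131 − 68 = 63. Would deviate. ✗

No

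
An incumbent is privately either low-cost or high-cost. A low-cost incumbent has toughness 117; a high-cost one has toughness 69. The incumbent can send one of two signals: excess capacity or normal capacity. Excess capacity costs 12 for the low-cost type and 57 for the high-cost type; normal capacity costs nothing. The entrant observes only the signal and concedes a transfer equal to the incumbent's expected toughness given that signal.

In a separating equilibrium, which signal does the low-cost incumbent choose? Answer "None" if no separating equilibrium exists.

Try low-cost → excess capacity, high-cost → normal capacity:
  If types separate, excess capacity earns payment 117 and normal capacity earns 69.
  Low-cost: excess capacity gives 117 − 12 = 105; normal capacity gives 69 − 0 = 69. No deviation. ✓
  High-cost: normal capacity gives 69 − 0 = 69; excess capacity gives 117 − 57 = 60. No deviation. ✓
Both hold — the low-cost type sends excess capacity.

excess capacity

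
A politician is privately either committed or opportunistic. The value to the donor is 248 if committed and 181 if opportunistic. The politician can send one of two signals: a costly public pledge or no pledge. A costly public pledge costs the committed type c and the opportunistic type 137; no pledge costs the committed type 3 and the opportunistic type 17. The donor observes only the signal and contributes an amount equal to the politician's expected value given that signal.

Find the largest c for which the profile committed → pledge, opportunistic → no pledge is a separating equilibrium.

70

Under separation: pledge → committed (pays 248); no pledge → opportunistic (pays 181).
Opportunistic: 181 − 17 = 164 ≥ 248 − 137 = 111. Holds regardless of c. ✓
Committed: 248 − c ≥ 181 − 3, so c ≤ 248 − 178 = 70.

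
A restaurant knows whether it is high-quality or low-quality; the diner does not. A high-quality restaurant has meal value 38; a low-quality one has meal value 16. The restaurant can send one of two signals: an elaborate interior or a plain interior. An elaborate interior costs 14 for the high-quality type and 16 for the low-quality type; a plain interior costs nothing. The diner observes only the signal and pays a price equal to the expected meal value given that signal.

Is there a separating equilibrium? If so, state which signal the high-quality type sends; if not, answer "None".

None

Try high-quality → elaborate interior, low-quality → plain interior:
  Under separation the diner infers type exactly: elaborate interior → high-quality (pays 38), plain interior → low-quality (pays 16).
  High-quality: elaborate interior gives 38 − 14 = 24; plain interior gives 16 − 0 = 16. No deviation. ✓
  Low-quality: plain interior gives 16 − 0 = 16; elaborate interior gives 38 − 16 = 22. Would deviate. ✗
Try high-quality → plain interior, low-quality → elaborate interior:
  Under separation the diner infers type exactly: plain interior → high-quality (pays 38), elaborate interior → low-quality (pays 16).
  High-quality: plain interior gives 38 − 0 = 38; elaborate interior gives 16 − 14 = 2. No deviation. ✓
  Low-quality: elaborate interior gives 16 − 16 = 0; plain interior gives 38 − 0 = 38. Would deviate. ✗
Neither assignment is incentive-compatible.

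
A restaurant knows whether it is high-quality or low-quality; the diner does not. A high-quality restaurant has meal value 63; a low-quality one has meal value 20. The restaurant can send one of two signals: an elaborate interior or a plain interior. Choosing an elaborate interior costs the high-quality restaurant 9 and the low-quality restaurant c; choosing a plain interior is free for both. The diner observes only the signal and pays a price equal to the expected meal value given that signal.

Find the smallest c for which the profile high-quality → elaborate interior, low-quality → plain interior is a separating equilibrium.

Under separation: elaborate interior → high-quality (pays 63); plain interior → low-quality (pays 20).
High-quality: 63 − 9 = 54 ≥ 20 − 0 = 20. Holds regardless of c. ✓
Low-quality: 20 − 0 ≥ 63 − c, so c ≥ 63 − 20 = 43.

43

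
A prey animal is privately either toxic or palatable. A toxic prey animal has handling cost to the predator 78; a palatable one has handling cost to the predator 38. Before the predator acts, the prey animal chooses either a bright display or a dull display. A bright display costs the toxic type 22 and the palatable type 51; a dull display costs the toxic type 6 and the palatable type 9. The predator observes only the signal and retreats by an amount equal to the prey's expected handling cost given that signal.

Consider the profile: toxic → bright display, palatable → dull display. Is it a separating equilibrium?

Yes

If types separate, bright display earns payment 78 and dull display earns 38.
Toxic: bright display gives 78 − 22 = 56; dull display gives 38 − 6 = 32. No deviation. ✓
Palatable: dull display gives 38 − 9 = 29; bright display gives 78 − 51 = 27. No deviation. ✓
Both incentive constraints hold.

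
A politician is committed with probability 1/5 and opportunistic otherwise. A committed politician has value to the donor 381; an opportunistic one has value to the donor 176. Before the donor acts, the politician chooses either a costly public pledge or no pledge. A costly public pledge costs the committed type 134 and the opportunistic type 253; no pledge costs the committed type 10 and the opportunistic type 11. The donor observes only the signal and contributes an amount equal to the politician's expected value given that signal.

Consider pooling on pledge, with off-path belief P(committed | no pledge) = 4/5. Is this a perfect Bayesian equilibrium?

At the pooled signal (pledge) the donor holds the prior 1/5 and pays 1/5·381 + 4/5·176 = 217. Off-path (no pledge) belief 4/5 gives 4/5·381 + 1/5·176 = 340.
Committed: pledge gives 217 − 134 = 83; no pledge gives 340 − 10 = 330. Deviates. ✗
Opportunistic: pledge gives 217 − 253 = -36; no pledge gives 340 − 11 = 329. Deviates. ✗

No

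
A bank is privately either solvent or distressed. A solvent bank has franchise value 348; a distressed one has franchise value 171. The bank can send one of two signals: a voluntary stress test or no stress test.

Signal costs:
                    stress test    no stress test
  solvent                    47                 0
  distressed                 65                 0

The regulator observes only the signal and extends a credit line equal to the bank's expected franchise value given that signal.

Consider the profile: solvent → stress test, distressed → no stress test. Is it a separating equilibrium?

No

If types separate, stress test earns payment 348 and no stress test earns 171.
Solvent: stress test gives 348 − 47 = 301; no stress test gives 171 − 0 = 171. No deviation. ✓
Distressed: no stress test gives 171 − 0 = 171; stress test gives 348 − 65 = 283. Would deviate. ✗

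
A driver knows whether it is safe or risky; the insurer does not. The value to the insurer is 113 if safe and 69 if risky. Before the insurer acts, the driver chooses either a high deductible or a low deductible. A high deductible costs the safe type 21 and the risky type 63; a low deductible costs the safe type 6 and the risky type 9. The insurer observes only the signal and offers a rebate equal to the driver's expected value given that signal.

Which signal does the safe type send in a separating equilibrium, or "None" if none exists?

high deductible

Try safe → high deductible, risky → low deductible:
  Under separation the insurer infers type exactly: high deductible → safe (pays 113), low deductible → risky (pays 69).
  Safe: high deductible gives 113 − 21 = 92; low deductible gives 69 − 6 = 63. No deviation. ✓
  Risky: low deductible gives 69 − 9 = 60; high deductible gives 113 − 63 = 50. No deviation. ✓
Both hold — the safe type sends high deductible.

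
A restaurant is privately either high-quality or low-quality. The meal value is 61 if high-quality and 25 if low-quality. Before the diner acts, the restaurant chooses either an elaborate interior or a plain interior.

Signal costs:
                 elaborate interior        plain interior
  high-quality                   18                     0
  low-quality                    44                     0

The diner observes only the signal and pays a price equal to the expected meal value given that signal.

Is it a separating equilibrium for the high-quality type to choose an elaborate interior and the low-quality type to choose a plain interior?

Yes

If types separate, elaborate interior earns payment 61 and plain interior earns 25.
High-quality: elaborate interior gives 61 − 18 = 43; plain interior gives 25 − 0 = 25. No deviation. ✓
Low-quality: plain interior gives 25 − 0 = 25; elaborate interior gives 61 − 44 = 17. No deviation. ✓
Both incentive constraints hold.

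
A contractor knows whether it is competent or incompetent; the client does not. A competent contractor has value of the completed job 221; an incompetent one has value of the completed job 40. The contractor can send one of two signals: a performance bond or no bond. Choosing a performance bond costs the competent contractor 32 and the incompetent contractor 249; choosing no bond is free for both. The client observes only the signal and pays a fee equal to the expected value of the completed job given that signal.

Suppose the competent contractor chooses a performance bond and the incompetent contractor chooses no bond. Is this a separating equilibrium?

If types separate, bond earns payment 221 and no bond earns 40.
Competent: bond gives 221 − 32 = 189; no bond gives 40 − 0 = 40. No deviation. ✓
Incompetent: no bond gives 40 − 0 = 40; bond gives 221 − 249 = -28. No deviation. ✓
Neither type gains from mimicking the other.

Yes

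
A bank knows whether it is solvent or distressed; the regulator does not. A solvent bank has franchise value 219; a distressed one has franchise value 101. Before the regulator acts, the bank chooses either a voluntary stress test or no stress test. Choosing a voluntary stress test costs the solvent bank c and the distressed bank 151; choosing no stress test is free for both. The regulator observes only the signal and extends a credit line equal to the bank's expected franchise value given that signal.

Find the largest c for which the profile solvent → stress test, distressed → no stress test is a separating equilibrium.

118

Under separation: stress test → solvent (pays 219); no stress test → distressed (pays 101).
Distressed: 101 − 0 = 101 ≥ 219 − 151 = 68. Holds regardless of c. ✓
Solvent: 219 − c ≥ 101 − 0, so c ≤ 219 − 101 = 118.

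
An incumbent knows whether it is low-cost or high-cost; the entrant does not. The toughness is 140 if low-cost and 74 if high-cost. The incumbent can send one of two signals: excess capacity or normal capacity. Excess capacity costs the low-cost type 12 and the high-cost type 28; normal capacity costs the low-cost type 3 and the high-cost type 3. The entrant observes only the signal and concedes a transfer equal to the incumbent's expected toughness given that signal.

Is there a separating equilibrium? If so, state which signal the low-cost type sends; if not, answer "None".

None

Try low-cost → excess capacity, high-cost → normal capacity:
  Under separation the entrant infers type exactly: excess capacity → low-cost (pays 140), normal capacity → high-cost (pays 74).
  Low-cost: excess capacity gives 140 − 12 = 128; normal capacity gives 74 − 3 = 71. No deviation. ✓
  High-cost: normal capacity gives 74 − 3 = 71; excess capacity gives 140 − 28 = 112. Would deviate. ✗
Try low-cost → normal capacity, high-cost → excess capacity:
  Under separation the entrant infers type exactly: normal capacity → low-cost (pays 140), excess capacity → high-cost (pays 74).
  Low-cost: normal capacity gives 140 − 3 = 137; excess capacity gives 74 − 12 = 62. No deviation. ✓
  High-cost: excess capacity gives 74 − 28 = 46; normal capacity gives 140 − 3 = 137. Would deviate. ✗
Neither assignment is incentive-compatible.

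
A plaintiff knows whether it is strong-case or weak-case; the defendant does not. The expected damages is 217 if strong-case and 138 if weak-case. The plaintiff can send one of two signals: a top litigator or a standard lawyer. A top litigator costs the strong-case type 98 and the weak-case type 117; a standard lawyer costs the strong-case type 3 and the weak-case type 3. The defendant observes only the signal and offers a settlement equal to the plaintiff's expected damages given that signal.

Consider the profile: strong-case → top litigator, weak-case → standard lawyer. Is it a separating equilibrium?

If types separate, top litigator earns payment 217 and standard lawyer earns 138.
Strong-case: top litigator gives 217 − 98 = 119; standard lawyer gives 138 − 3 = 135. Would deviate. ✗
Weak-case: standard lawyer gives 138 − 3 = 135; top litigator gives 217 − 117 = 100. No deviation. ✓

No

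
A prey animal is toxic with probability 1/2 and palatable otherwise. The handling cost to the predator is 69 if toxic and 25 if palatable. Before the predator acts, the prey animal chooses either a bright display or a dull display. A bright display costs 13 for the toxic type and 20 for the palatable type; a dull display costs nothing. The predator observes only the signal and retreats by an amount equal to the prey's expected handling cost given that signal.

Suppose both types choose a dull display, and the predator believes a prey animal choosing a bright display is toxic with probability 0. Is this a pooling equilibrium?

Yes

At the pooled signal (dull display) the predator holds the prior 1/2 and pays 1/2·69 + 1/2·25 = 47. Off-path (bright display) belief 0 gives 0·69 + 1·25 = 25.
Toxic: dull display gives 47 − 0 = 47; bright display gives 25 − 13 = 12. Stays. ✓
Palatable: dull display gives 47 − 0 = 47; bright display gives 25 − 20 = 5. Stays. ✓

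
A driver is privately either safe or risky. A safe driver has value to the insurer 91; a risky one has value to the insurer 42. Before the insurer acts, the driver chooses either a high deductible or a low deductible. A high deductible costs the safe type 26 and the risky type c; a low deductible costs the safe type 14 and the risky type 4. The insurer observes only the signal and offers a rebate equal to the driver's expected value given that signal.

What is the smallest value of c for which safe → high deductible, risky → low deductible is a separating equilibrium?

Under separation: high deductible → safe (pays 91); low deductible → risky (pays 42).
Safe: 91 − 26 = 65 ≥ 42 − 14 = 28. Holds regardless of c. ✓
Risky: 42 − 4 ≥ 91 − c, so c ≥ 91 − 38 = 53.

53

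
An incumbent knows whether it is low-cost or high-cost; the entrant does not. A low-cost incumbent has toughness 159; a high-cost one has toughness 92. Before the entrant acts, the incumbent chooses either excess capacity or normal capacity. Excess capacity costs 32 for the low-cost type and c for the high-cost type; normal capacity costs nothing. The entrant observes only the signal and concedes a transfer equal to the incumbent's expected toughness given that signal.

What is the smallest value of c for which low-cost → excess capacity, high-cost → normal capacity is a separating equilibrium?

Under separation: excess capacity → low-cost (pays 159); normal capacity → high-cost (pays 92).
Low-cost: 159 − 32 = 127 ≥ 92 − 0 = 92. Holds regardless of c. ✓
High-cost: 92 − 0 ≥ 159 − c, so c ≥ 159 − 92 = 67.

67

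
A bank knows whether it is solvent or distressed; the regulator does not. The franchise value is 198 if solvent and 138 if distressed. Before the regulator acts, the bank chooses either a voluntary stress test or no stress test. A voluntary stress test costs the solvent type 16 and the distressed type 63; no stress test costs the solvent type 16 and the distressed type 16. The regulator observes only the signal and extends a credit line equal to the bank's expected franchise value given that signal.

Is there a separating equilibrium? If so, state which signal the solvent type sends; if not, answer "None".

None

Try solvent → stress test, distressed → no stress test:
  If types separate, stress test earns payment 198 and no stress test earns 138.
  Solvent: stress test gives 198 − 16 = 182; no stress test gives 138 − 16 = 122. No deviation. ✓
  Distressed: no stress test gives 138 − 16 = 122; stress test gives 198 − 63 = 135. Would deviate. ✗
Try solvent → no stress test, distressed → stress test:
  If types separate, no stress test earns payment 198 and stress test earns 138.
  Solvent: no stress test gives 198 − 16 = 182; stress test gives 138 − 16 = 122. No deviation. ✓
  Distressed: stress test gives 138 − 63 = 75; no stress test gives 198 − 16 = 182. Would deviate. ✗
Neither assignment is incentive-compatible.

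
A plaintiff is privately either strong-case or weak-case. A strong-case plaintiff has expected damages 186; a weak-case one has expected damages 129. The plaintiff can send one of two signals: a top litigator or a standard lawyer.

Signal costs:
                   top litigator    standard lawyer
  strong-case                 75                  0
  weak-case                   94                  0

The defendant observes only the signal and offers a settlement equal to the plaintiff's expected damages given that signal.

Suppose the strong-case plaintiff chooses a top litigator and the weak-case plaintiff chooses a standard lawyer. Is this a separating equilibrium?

If types separate, top litigator earns payment 186 and standard lawyer earns 129.
Strong-case: top litigator gives 186 − 75 = 111; standard lawyer gives 129 − 0 = 129. Would deviate. ✗
Weak-case: standard lawyer gives 129 − 0 = 129; top litigator gives 186 − 94 = 92. No deviation. ✓

No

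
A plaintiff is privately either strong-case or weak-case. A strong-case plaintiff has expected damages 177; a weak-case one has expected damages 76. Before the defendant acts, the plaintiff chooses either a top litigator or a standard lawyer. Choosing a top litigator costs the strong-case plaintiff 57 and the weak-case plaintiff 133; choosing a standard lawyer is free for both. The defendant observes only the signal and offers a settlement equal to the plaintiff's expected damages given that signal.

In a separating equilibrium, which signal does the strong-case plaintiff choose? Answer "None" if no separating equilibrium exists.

top litigator

Try strong-case → top litigator, weak-case → standard lawyer:
  If types separate, top litigator earns payment 177 and standard lawyer earns 76.
  Strong-case: top litigator gives 177 − 57 = 120; standard lawyer gives 76 − 0 = 76. No deviation. ✓
  Weak-case: standard lawyer gives 76 − 0 = 76; top litigator gives 177 − 133 = 44. No deviation. ✓
Both hold — the strong-case type sends top litigator.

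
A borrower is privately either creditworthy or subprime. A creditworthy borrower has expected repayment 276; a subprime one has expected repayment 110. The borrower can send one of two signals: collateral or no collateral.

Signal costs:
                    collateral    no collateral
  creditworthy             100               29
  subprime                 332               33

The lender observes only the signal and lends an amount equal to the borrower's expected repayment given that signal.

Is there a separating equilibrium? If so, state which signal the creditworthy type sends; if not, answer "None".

collateral

Try creditworthy → collateral, subprime → no collateral:
  Under separation the lender infers type exactly: collateral → creditworthy (pays 276), no collateral → subprime (pays 110).
  Creditworthy: collateral gives 276 − 100 = 176; no collateral gives 110 − 29 = 81. No deviation. ✓
  Subprime: no collateral gives 110 − 33 = 77; collateral gives 276 − 332 = -56. No deviation. ✓
Both hold — the creditworthy type sends collateral.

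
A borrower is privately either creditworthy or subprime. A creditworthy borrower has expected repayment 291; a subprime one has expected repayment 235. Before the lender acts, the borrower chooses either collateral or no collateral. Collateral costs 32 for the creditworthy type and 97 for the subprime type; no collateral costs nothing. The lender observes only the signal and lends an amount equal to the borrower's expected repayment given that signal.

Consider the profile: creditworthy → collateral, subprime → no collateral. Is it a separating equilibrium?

If types separate, collateral earns payment 291 and no collateral earns 235.
Creditworthy: collateral gives 291 − 32 = 259; no collateral gives 235 − 0 = 235. No deviation. ✓
Subprime: no collateral gives 235 − 0 = 235; collateral gives 291 − 97 = 194. No deviation. ✓
Both incentive constraints hold.

Yes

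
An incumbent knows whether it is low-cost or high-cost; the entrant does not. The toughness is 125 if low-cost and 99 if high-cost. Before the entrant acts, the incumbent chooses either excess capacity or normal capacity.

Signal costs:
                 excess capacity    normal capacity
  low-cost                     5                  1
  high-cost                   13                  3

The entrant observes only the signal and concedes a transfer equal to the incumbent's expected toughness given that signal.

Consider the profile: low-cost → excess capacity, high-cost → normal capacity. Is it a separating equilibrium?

If types separate, excess capacity earns payment 125 and normal capacity earns 99.
Low-cost: excess capacity gives 125 − 5 = 120; normal capacity gives 99 − 1 = 98. No deviation. ✓
High-cost: normal capacity gives 99 − 3 = 96; excess capacity gives 125 − 13 = 112. Would deviate. ✗

No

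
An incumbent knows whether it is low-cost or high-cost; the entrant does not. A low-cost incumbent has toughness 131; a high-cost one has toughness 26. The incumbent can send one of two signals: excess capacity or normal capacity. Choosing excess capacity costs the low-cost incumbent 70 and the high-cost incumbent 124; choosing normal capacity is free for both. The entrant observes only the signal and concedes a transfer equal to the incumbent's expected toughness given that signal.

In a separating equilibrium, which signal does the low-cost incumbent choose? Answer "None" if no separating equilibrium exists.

excess capacity

Try low-cost → excess capacity, high-cost → normal capacity:
  If types separate, excess capacity earns payment 131 and normal capacity earns 26.
  Low-cost: excess capacity gives 131 − 70 = 61; normal capacity gives 26 − 0 = 26. No deviation. ✓
  High-cost: normal capacity gives 26 − 0 = 26; excess capacity gives 131 − 124 = 7. No deviation. ✓
Both hold — the low-cost type sends excess capacity.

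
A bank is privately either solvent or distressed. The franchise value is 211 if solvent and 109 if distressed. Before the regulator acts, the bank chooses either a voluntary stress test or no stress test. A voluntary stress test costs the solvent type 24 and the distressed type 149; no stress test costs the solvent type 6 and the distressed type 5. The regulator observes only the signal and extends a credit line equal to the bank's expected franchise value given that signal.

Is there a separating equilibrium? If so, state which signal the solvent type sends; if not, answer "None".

Try solvent → stress test, distressed → no stress test:
  If types separate, stress test earns payment 211 and no stress test earns 109.
  Solvent: stress test gives 211 − 24 = 187; no stress test gives 109 − 6 = 103. No deviation. ✓
  Distressed: no stress test gives 109 − 5 = 104; stress test gives 211 − 149 = 62. No deviation. ✓
Both hold — the solvent type sends stress test.

stress test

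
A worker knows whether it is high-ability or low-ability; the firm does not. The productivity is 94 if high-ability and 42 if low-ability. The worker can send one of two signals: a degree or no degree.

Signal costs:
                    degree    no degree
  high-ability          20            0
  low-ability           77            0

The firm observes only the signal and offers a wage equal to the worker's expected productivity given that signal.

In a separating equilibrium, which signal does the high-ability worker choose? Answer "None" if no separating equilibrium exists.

Try high-ability → degree, low-ability → no degree:
  If types separate, degree earns payment 94 and no degree earns 42.
  High-ability: degree gives 94 − 20 = 74; no degree gives 42 − 0 = 42. No deviation. ✓
  Low-ability: no degree gives 42 − 0 = 42; degree gives 94 − 77 = 17. No deviation. ✓
Both hold — the high-ability type sends degree.

degree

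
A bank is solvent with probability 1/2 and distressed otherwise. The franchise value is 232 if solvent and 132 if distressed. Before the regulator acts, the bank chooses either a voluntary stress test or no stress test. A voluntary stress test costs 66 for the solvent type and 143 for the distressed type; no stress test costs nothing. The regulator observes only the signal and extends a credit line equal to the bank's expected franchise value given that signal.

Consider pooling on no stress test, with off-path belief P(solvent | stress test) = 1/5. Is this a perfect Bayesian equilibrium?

At the pooled signal (no stress test) the regulator holds the prior 1/2 and pays 1/2·232 + 1/2·132 = 182. Off-path (stress test) belief 1/5 gives 1/5·232 + 4/5·132 = 152.
Solvent: no stress test gives 182 − 0 = 182; stress test gives 152 − 66 = 86. Stays. ✓
Distressed: no stress test gives 182 − 0 = 182; stress test gives 152 − 143 = 9. Stays. ✓

Yes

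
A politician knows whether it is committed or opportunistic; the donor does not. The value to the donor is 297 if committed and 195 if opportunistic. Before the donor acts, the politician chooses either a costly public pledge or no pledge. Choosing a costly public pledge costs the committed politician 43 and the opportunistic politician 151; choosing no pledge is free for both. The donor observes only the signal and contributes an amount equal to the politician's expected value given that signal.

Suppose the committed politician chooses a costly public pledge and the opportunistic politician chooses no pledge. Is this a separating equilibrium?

If types separate, pledge earns payment 297 and no pledge earns 195.
Committed: pledge gives 297 − 43 = 254; no pledge gives 195 − 0 = 195. No deviation. ✓
Opportunistic: no pledge gives 195 − 0 = 195; pledge gives 297 − 151 = 146. No deviation. ✓
Neither type gains from mimicking the other.

Yes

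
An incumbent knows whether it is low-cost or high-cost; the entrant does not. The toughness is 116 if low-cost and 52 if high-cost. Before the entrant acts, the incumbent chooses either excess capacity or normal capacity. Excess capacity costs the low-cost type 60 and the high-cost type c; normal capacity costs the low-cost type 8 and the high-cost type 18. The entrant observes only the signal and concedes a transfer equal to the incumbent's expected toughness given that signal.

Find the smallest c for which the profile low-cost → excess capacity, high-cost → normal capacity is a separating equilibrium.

82

Under separation: excess capacity → low-cost (pays 116); normal capacity → high-cost (pays 52).
Low-cost: 116 − 60 = 56 ≥ 52 − 8 = 44. Holds regardless of c. ✓
High-cost: 52 − 18 ≥ 116 − c, so c ≥ 116 − 34 = 82.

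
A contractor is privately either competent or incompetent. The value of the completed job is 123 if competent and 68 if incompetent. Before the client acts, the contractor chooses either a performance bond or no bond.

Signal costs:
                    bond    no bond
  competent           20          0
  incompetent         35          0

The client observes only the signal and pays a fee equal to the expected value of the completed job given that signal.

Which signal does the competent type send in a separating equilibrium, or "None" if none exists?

None

Try competent → bond, incompetent → no bond:
  Under separation the client infers type exactly: bond → competent (pays 123), no bond → incompetent (pays 68).
  Competent: bond gives 123 − 20 = 103; no bond gives 68 − 0 = 68. No deviation. ✓
  Incompetent: no bond gives 68 − 0 = 68; bond gives 123 − 35 = 88. Would deviate. ✗
Try competent → no bond, incompetent → bond:
  Under separation the client infers type exactly: no bond → competent (pays 123), bond → incompetent (pays 68).
  Competent: no bond gives 123 − 0 = 123; bond gives 68 − 20 = 48. No deviation. ✓
  Incompetent: bond gives 68 − 35 = 33; no bond gives 123 − 0 = 123. Would deviate. ✗
Neither assignment is incentive-compatible.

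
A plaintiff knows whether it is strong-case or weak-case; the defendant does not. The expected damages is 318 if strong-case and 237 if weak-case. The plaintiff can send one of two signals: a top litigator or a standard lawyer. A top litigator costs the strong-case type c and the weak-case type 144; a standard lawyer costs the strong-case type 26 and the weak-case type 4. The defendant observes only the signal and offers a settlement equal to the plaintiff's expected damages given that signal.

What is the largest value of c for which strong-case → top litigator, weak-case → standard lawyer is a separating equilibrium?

107

Under separation: top litigator → strong-case (pays 318); standard lawyer → weak-case (pays 237).
Weak-case: 237 − 4 = 233 ≥ 318 − 144 = 174. Holds regardless of c. ✓
Strong-case: 318 − c ≥ 237 − 26, so c ≤ 318 − 211 = 107.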